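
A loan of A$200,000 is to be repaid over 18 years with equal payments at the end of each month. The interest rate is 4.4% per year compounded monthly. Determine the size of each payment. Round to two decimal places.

Level ordinary annuity; solve PV = PMT × [(1 − (1+r)^−n)/r] for PMT.
Periodic rate r = 0.044/12 per month; n is counted in months.
With n = 216: PMT = 200,000 / ([(1 − (1+r)^−n)/r]) = A$1,342.10

A$1,342.10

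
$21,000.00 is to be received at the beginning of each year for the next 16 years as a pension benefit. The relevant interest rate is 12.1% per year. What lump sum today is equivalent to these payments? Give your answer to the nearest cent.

This is an annuity due: 16 payments of $21,000.00 at the beginning of each year.
Periodic rate r = 0.121 per year.
PV = PMT × [(1 − (1+r)^−n)/r] × (1+r) = 21,000 × [1 − (1+r)^−16] / r × (1+r) = $163,267.74

$163,267.74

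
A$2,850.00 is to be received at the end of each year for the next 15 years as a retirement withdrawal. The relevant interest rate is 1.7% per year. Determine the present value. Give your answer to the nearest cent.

A$37,455.85

This is an ordinary annuity: 15 payments of A$2,850.00 at the end of each year.
Periodic rate r = 0.017 per year.
PV = PMT × [(1 − (1+r)^−n)/r] = 2,850 × [1 − (1+r)^−15] / r = A$37,455.85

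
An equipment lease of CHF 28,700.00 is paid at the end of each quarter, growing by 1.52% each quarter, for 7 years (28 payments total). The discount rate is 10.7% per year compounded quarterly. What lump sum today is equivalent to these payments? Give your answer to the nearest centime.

Periodic rate r = 0.107/4 per quarter; n is counted in quarters.
Growing ordinary annuity: PV = PMT₁ × [1 − ((1+g)/(1+r))^n] / (r − g) = 28,700 × [1 − ((1+0.0152)/(1+r))^28] / (r − 0.0152) = CHF 674,621.46.

CHF 674,621.46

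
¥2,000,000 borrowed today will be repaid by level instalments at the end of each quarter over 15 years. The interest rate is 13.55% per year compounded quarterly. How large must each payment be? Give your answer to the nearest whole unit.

¥78,368

Level ordinary annuity; solve PV = PMT × [(1 − (1+r)^−n)/r] for PMT.
Periodic rate r = 0.1355/4 per quarter; n is counted in quarters.
With n = 60: PMT = 2,000,000 / ([(1 − (1+r)^−n)/r]) = ¥78,368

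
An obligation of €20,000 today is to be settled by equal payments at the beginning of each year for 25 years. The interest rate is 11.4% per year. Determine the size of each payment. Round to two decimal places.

€2,194.31

Level annuity due; solve PV = PMT × [(1 − (1+r)^−n)/r] × (1+r) for PMT.
Periodic rate r = 0.114 per year.
With n = 25: PMT = 20,000 / ([(1 − (1+r)^−n)/r] × (1+r)) = €2,194.31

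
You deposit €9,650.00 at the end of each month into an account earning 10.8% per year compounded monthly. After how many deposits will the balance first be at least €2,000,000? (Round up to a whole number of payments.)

Periodic rate r = 0.108/12 per month; n is counted in months.
Ordinary annuity FV: 2,000,000 = 9,650 × [((1+r)^n − 1)/r].
(1+r)^n = 1 + 2,000,000 × r / 9,650, so n = ln(1 + 2,000,000·r/9,650) / ln(1+r) = 117.49.
Round up to a whole number of payments: n = 118.

118 payments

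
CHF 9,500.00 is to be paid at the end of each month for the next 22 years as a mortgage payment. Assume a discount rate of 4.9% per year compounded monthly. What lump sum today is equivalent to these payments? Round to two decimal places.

This is an ordinary annuity: 264 payments of CHF 9,500.00 at the end of each month.
Periodic rate r = 0.049/12 per month; n is counted in months.
PV = PMT × [(1 − (1+r)^−n)/r] = 9,500 × [1 − (1+r)^−264] / r = CHF 1,533,129.93

CHF 1,533,129.93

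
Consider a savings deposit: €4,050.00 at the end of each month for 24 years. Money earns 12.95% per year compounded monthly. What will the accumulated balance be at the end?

This is an ordinary annuity: 288 deposits of €4,050.00 at the end of each month.
Periodic rate r = 0.1295/12 per month; n is counted in months.
FV = PMT × [((1+r)^n − 1)/r] = 4,050 × [(1+r)^288 − 1] / r = €7,883,616.02

€7,883,616.02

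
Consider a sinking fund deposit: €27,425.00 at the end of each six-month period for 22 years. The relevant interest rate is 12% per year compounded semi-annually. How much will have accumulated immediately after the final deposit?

€5,478,364.02

This is an ordinary annuity: 44 deposits of €27,425.00 at the end of each six-month period.
Periodic rate r = 0.12/2 per half-year; n is counted in half-years.
FV = PMT × [((1+r)^n − 1)/r] = 27,425 × [(1+r)^44 − 1] / r = €5,478,364.02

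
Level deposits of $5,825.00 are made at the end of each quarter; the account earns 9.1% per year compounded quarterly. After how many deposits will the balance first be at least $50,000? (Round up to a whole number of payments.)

8 payments

Periodic rate r = 0.091/4 per quarter; n is counted in quarters.
Ordinary annuity FV: 50,000 = 5,825 × [((1+r)^n − 1)/r].
(1+r)^n = 1 + 50,000 × r / 5,825, so n = ln(1 + 50,000·r/5,825) / ln(1+r) = 7.93.
Round up to a whole number of payments: n = 8.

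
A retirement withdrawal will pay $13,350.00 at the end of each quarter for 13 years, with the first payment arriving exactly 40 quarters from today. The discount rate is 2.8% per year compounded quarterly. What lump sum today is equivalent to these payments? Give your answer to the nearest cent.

$442,009.62

Ordinary annuity of 52 payments, first payment at period 40.
Periodic rate r = 0.028/4 per quarter; n is counted in quarters.
The ordinary-annuity PV formula values the stream one period before the first payment (period 39); discount that back 39 periods:
PV₀ = 13,350 × [1 − (1+r)^−52] / r × (1+r)^−39 = $442,009.62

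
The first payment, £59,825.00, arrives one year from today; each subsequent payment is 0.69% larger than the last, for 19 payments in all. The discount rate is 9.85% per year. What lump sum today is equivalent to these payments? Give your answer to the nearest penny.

£528,221.68

Periodic rate r = 0.0985 per year.
Growing ordinary annuity: PV = PMT₁ × [1 − ((1+g)/(1+r))^n] / (r − g) = 59,825 × [1 − ((1+0.0069)/(1+r))^19] / (r − 0.0069) = £528,221.68.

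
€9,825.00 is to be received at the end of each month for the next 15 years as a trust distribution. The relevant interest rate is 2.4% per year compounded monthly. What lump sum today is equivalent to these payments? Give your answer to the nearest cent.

€1,483,932.63

This is an ordinary annuity: 180 payments of €9,825.00 at the end of each month.
Periodic rate r = 0.024/12 per month; n is counted in months.
PV = PMT × [(1 − (1+r)^−n)/r] = 9,825 × [1 − (1+r)^−180] / r = €1,483,932.63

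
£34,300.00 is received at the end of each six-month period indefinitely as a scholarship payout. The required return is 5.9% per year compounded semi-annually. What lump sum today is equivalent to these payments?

£1,162,711.86

Periodic rate r = 0.059/2 per half-year.
Level perpetuity: PV = PMT / r = 34,300 / (0.059/2) = £1,162,711.86.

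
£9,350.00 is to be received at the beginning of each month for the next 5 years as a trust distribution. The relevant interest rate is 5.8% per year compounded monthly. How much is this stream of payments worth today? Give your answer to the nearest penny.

£488,317.08

This is an annuity due: 60 payments of £9,350.00 at the beginning of each month.
Periodic rate r = 0.058/12 per month; n is counted in months.
PV = PMT × [(1 − (1+r)^−n)/r] × (1+r) = 9,350 × [1 − (1+r)^−60] / r × (1+r) = £488,317.08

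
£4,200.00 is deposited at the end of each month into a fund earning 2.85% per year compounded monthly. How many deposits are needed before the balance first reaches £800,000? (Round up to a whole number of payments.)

Periodic rate r = 0.0285/12 per month; n is counted in months.
Ordinary annuity FV: 800,000 = 4,200 × [((1+r)^n − 1)/r].
(1+r)^n = 1 + 800,000 × r / 4,200, so n = ln(1 + 800,000·r/4,200) / ln(1+r) = 157.33.
Round up to a whole number of payments: n = 158.

158 payments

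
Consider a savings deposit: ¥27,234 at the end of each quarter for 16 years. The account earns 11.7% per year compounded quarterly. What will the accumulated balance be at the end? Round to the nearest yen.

This is an ordinary annuity: 64 deposits of ¥27,234 at the end of each quarter.
Periodic rate r = 0.117/4 per quarter; n is counted in quarters.
FV = PMT × [((1+r)^n − 1)/r] = 27,234 × [(1+r)^64 − 1] / r = ¥4,961,722

¥4,961,722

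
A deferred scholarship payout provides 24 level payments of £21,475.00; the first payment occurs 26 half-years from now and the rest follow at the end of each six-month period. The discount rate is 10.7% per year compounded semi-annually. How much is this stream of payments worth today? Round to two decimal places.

Ordinary annuity of 24 payments, first payment at period 26.
Periodic rate r = 0.107/2 per half-year; n is counted in half-years.
The ordinary-annuity PV formula values the stream one period before the first payment (period 25); discount that back 25 periods:
PV₀ = 21,475 × [1 − (1+r)^−24] / r × (1+r)^−25 = £77,848.77

£77,848.77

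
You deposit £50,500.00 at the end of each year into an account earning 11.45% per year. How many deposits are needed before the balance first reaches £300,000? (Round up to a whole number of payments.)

5 payments

Periodic rate r = 0.1145 per year.
Ordinary annuity FV: 300,000 = 50,500 × [((1+r)^n − 1)/r].
(1+r)^n = 1 + 300,000 × r / 50,500, so n = ln(1 + 300,000·r/50,500) / ln(1+r) = 4.79.
Round up to a whole number of payments: n = 5.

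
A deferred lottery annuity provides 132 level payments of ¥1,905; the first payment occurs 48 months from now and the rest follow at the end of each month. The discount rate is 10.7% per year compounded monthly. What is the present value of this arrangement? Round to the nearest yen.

¥97,154

Ordinary annuity of 132 payments, first payment at period 48.
Periodic rate r = 0.107/12 per month; n is counted in months.
The ordinary-annuity PV formula values the stream one period before the first payment (period 47); discount that back 47 periods:
PV₀ = 1,905 × [1 − (1+r)^−132] / r × (1+r)^−47 = ¥97,154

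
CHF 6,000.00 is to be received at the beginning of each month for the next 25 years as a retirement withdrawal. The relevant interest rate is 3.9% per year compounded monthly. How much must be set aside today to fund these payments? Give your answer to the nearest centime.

This is an annuity due: 300 payments of CHF 6,000.00 at the beginning of each month.
Periodic rate r = 0.039/12 per month; n is counted in months.
PV = PMT × [(1 − (1+r)^−n)/r] × (1+r) = 6,000 × [1 − (1+r)^−300] / r × (1+r) = CHF 1,152,430.22

CHF 1,152,430.22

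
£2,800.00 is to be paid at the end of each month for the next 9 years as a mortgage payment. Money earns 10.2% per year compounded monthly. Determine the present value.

£197,360.78

This is an ordinary annuity: 108 payments of £2,800.00 at the end of each month.
Periodic rate r = 0.102/12 per month; n is counted in months.
PV = PMT × [(1 − (1+r)^−n)/r] = 2,800 × [1 − (1+r)^−108] / r = £197,360.78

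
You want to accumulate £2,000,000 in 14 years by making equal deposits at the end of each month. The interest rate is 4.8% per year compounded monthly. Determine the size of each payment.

£8,372.35

Level ordinary annuity; solve FV = PMT × [((1+r)^n − 1)/r] for PMT.
Periodic rate r = 0.048/12 per month; n is counted in months.
With n = 168: PMT = 2,000,000 / ([((1+r)^n − 1)/r]) = £8,372.35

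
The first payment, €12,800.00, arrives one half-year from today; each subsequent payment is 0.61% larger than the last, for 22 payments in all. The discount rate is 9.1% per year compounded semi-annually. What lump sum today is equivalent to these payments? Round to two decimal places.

Periodic rate r = 0.091/2 per half-year; n is counted in half-years.
Growing ordinary annuity: PV = PMT₁ × [1 − ((1+g)/(1+r))^n] / (r − g) = 12,800 × [1 − ((1+0.0061)/(1+r))^22] / (r − 0.0061) = €185,335.83.

€185,335.83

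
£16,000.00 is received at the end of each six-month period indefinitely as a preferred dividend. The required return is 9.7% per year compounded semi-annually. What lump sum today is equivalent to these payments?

Periodic rate r = 0.097/2 per half-year.
Level perpetuity: PV = PMT / r = 16,000 / (0.097/2) = £329,896.91.

£329,896.91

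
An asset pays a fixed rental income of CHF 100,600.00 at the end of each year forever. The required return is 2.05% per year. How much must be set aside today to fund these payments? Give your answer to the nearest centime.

Periodic rate r = 0.0205 per year.
Level perpetuity: PV = PMT / r = 100,600 / (0.0205) = CHF 4,907,317.07.

CHF 4,907,317.07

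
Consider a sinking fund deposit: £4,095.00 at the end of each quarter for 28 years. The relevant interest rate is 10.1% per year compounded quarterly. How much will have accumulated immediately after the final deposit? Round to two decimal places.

This is an ordinary annuity: 112 deposits of £4,095.00 at the end of each quarter.
Periodic rate r = 0.101/4 per quarter; n is counted in quarters.
FV = PMT × [((1+r)^n − 1)/r] = 4,095 × [(1+r)^112 − 1] / r = £2,485,880.77

£2,485,880.77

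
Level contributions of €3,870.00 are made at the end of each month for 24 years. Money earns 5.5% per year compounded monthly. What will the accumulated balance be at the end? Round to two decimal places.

This is an ordinary annuity: 288 deposits of €3,870.00 at the end of each month.
Periodic rate r = 0.055/12 per month; n is counted in months.
FV = PMT × [((1+r)^n − 1)/r] = 3,870 × [(1+r)^288 − 1] / r = €2,306,927.28

€2,306,927.28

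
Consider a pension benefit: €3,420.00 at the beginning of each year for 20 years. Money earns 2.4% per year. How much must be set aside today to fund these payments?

This is an annuity due: 20 payments of €3,420.00 at the beginning of each year.
Periodic rate r = 0.024 per year.
PV = PMT × [(1 − (1+r)^−n)/r] × (1+r) = 3,420 × [1 − (1+r)^−20] / r × (1+r) = €55,113.76

€55,113.76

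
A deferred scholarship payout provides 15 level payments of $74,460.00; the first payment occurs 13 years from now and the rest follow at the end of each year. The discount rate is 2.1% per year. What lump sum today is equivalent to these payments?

Ordinary annuity of 15 payments, first payment at period 13.
Periodic rate r = 0.021 per year.
The ordinary-annuity PV formula values the stream one period before the first payment (period 12); discount that back 12 periods:
PV₀ = 74,460 × [1 − (1+r)^−15] / r × (1+r)^−12 = $740,029.03

$740,029.03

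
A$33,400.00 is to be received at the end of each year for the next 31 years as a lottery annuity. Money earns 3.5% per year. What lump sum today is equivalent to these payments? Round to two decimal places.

This is an ordinary annuity: 31 payments of A$33,400.00 at the end of each year.
Periodic rate r = 0.035 per year.
PV = PMT × [(1 − (1+r)^−n)/r] = 33,400 × [1 − (1+r)^−31] / r = A$625,791.61

A$625,791.61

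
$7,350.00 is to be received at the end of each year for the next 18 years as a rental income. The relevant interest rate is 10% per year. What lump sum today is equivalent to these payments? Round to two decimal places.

This is an ordinary annuity: 18 payments of $7,350.00 at the end of each year.
Periodic rate r = 0.1 per year.
PV = PMT × [(1 − (1+r)^−n)/r] = 7,350 × [1 − (1+r)^−18] / r = $60,280.38

$60,280.38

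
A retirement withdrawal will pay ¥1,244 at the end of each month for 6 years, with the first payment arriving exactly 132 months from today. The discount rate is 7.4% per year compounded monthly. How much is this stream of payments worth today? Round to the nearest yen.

Ordinary annuity of 72 payments, first payment at period 132.
Periodic rate r = 0.074/12 per month; n is counted in months.
The ordinary-annuity PV formula values the stream one period before the first payment (period 131); discount that back 131 periods:
PV₀ = 1,244 × [1 − (1+r)^−72] / r × (1+r)^−131 = ¥32,246

¥32,246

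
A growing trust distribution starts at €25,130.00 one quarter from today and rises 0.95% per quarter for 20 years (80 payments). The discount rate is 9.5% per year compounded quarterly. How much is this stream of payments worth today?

€1,188,902.58

Periodic rate r = 0.095/4 per quarter; n is counted in quarters.
Growing ordinary annuity: PV = PMT₁ × [1 − ((1+g)/(1+r))^n] / (r − g) = 25,130 × [1 − ((1+0.0095)/(1+r))^80] / (r − 0.0095) = €1,188,902.58.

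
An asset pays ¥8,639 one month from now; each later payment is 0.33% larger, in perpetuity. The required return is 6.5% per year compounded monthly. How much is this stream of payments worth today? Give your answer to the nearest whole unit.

¥4,081,417

Periodic rate r = 0.065/12 per month.
Growing perpetuity (Gordon): PV = PMT₁ / (r − g) = 8,639 / (r − 0.0033) = ¥4,081,417.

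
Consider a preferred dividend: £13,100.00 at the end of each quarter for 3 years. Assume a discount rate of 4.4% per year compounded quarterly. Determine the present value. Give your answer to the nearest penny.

£146,514.19

This is an ordinary annuity: 12 payments of £13,100.00 at the end of each quarter.
Periodic rate r = 0.044/4 per quarter; n is counted in quarters.
PV = PMT × [(1 − (1+r)^−n)/r] = 13,100 × [1 − (1+r)^−12] / r = £146,514.19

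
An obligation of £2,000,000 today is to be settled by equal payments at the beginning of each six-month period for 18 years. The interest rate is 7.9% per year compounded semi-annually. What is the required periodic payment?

Level annuity due; solve PV = PMT × [(1 − (1+r)^−n)/r] × (1+r) for PMT.
Periodic rate r = 0.079/2 per half-year; n is counted in half-years.
With n = 36: PMT = 2,000,000 / ([(1 − (1+r)^−n)/r] × (1+r)) = £101,051.03

£101,051.03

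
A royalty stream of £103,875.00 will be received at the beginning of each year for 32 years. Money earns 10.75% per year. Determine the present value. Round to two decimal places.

This is an annuity due: 32 payments of £103,875.00 at the beginning of each year.
Periodic rate r = 0.1075 per year.
PV = PMT × [(1 − (1+r)^−n)/r] × (1+r) = 103,875 × [1 − (1+r)^−32] / r × (1+r) = £1,029,374.11

£1,029,374.11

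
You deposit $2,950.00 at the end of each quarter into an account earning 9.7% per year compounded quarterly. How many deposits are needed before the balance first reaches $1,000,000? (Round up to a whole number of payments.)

93 payments

Periodic rate r = 0.097/4 per quarter; n is counted in quarters.
Ordinary annuity FV: 1,000,000 = 2,950 × [((1+r)^n − 1)/r].
(1+r)^n = 1 + 1,000,000 × r / 2,950, so n = ln(1 + 1,000,000·r/2,950) / ln(1+r) = 92.71.
Round up to a whole number of payments: n = 93.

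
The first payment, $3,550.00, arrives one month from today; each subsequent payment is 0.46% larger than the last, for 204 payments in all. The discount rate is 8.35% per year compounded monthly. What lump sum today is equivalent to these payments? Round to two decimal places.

Periodic rate r = 0.0835/12 per month; n is counted in months.
Growing ordinary annuity: PV = PMT₁ × [1 − ((1+g)/(1+r))^n] / (r − g) = 3,550 × [1 − ((1+0.0046)/(1+r))^204] / (r − 0.0046) = $572,294.11.

$572,294.11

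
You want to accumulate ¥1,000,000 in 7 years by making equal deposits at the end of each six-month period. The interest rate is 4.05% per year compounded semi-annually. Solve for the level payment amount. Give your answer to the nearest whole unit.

¥62,497

Level ordinary annuity; solve FV = PMT × [((1+r)^n − 1)/r] for PMT.
Periodic rate r = 0.0405/2 per half-year; n is counted in half-years.
With n = 14: PMT = 1,000,000 / ([((1+r)^n − 1)/r]) = ¥62,497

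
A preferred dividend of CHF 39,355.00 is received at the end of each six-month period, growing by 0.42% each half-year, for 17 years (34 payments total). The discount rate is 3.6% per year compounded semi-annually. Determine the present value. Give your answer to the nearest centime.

CHF 1,058,797.28

Periodic rate r = 0.036/2 per half-year; n is counted in half-years.
Growing ordinary annuity: PV = PMT₁ × [1 − ((1+g)/(1+r))^n] / (r − g) = 39,355 × [1 − ((1+0.0042)/(1+r))^34] / (r − 0.0042) = CHF 1,058,797.28.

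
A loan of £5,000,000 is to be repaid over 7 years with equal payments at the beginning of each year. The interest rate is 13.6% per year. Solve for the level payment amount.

£1,013,861.19

Level annuity due; solve PV = PMT × [(1 − (1+r)^−n)/r] × (1+r) for PMT.
Periodic rate r = 0.136 per year.
With n = 7: PMT = 5,000,000 / ([(1 − (1+r)^−n)/r] × (1+r)) = £1,013,861.19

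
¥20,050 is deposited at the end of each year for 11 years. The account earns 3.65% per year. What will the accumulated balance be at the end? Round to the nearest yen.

This is an ordinary annuity: 11 deposits of ¥20,050 at the end of each year.
Periodic rate r = 0.0365 per year.
FV = PMT × [((1+r)^n − 1)/r] = 20,050 × [(1+r)^11 − 1] / r = ¥265,547

¥265,547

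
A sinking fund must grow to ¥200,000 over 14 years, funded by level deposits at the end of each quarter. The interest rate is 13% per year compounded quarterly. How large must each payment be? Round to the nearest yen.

Level ordinary annuity; solve FV = PMT × [((1+r)^n − 1)/r] for PMT.
Periodic rate r = 0.13/4 per quarter; n is counted in quarters.
With n = 56: PMT = 200,000 / ([((1+r)^n − 1)/r]) = ¥1,301

¥1,301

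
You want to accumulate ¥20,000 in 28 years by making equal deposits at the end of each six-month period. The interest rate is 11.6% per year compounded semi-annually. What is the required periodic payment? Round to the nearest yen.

¥52

Level ordinary annuity; solve FV = PMT × [((1+r)^n − 1)/r] for PMT.
Periodic rate r = 0.116/2 per half-year; n is counted in half-years.
With n = 56: PMT = 20,000 / ([((1+r)^n − 1)/r]) = ¥52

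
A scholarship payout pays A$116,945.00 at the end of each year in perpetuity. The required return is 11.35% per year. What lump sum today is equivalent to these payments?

A$1,030,352.42

Periodic rate r = 0.1135 per year.
Level perpetuity: PV = PMT / r = 116,945 / (0.1135) = A$1,030,352.42.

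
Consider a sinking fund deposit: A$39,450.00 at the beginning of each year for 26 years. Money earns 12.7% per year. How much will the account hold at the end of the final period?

This is an annuity due: 26 deposits of A$39,450.00 at the beginning of each year.
Periodic rate r = 0.127 per year.
FV = PMT × [((1+r)^n − 1)/r] × (1+r) = 39,450 × [(1+r)^26 − 1] / r × (1+r) = A$7,487,627.00

A$7,487,627.00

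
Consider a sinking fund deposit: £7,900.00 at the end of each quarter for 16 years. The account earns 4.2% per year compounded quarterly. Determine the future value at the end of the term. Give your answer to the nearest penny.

This is an ordinary annuity: 64 deposits of £7,900.00 at the end of each quarter.
Periodic rate r = 0.042/4 per quarter; n is counted in quarters.
FV = PMT × [((1+r)^n − 1)/r] = 7,900 × [(1+r)^64 − 1] / r = £715,741.01

£715,741.01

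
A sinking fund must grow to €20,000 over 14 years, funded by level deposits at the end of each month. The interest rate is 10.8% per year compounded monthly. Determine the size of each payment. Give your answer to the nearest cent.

€51.35

Level ordinary annuity; solve FV = PMT × [((1+r)^n − 1)/r] for PMT.
Periodic rate r = 0.108/12 per month; n is counted in months.
With n = 168: PMT = 20,000 / ([((1+r)^n − 1)/r]) = €51.35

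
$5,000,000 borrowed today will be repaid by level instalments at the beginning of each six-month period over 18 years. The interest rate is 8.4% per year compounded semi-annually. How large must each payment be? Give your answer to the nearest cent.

$260,848.61

Level annuity due; solve PV = PMT × [(1 − (1+r)^−n)/r] × (1+r) for PMT.
Periodic rate r = 0.084/2 per half-year; n is counted in half-years.
With n = 36: PMT = 5,000,000 / ([(1 − (1+r)^−n)/r] × (1+r)) = $260,848.61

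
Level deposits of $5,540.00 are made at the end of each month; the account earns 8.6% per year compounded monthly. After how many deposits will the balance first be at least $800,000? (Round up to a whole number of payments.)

100 payments

Periodic rate r = 0.086/12 per month; n is counted in months.
Ordinary annuity FV: 800,000 = 5,540 × [((1+r)^n − 1)/r].
(1+r)^n = 1 + 800,000 × r / 5,540, so n = ln(1 + 800,000·r/5,540) / ln(1+r) = 99.49.
Round up to a whole number of payments: n = 100.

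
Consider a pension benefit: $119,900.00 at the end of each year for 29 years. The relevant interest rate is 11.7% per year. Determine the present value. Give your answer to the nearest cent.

$983,377.65

This is an ordinary annuity: 29 payments of $119,900.00 at the end of each year.
Periodic rate r = 0.117 per year.
PV = PMT × [(1 − (1+r)^−n)/r] = 119,900 × [1 − (1+r)^−29] / r = $983,377.65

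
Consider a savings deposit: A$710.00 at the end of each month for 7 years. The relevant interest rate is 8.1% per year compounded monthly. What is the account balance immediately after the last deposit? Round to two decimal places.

This is an ordinary annuity: 84 deposits of A$710.00 at the end of each month.
Periodic rate r = 0.081/12 per month; n is counted in months.
FV = PMT × [((1+r)^n − 1)/r] = 710 × [(1+r)^84 − 1] / r = A$79,900.23

A$79,900.23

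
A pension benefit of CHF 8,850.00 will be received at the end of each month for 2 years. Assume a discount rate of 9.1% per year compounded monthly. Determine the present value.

This is an ordinary annuity: 24 payments of CHF 8,850.00 at the end of each month.
Periodic rate r = 0.091/12 per month; n is counted in months.
PV = PMT × [(1 − (1+r)^−n)/r] = 8,850 × [1 − (1+r)^−24] / r = CHF 193,524.53

CHF 193,524.53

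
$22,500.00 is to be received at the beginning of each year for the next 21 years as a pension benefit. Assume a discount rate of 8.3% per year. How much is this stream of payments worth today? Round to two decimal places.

$238,562.47

This is an annuity due: 21 payments of $22,500.00 at the beginning of each year.
Periodic rate r = 0.083 per year.
PV = PMT × [(1 − (1+r)^−n)/r] × (1+r) = 22,500 × [1 − (1+r)^−21] / r × (1+r) = $238,562.47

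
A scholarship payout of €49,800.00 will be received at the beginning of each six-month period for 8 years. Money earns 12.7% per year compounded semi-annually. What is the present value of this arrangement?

This is an annuity due: 16 payments of €49,800.00 at the beginning of each six-month period.
Periodic rate r = 0.127/2 per half-year; n is counted in half-years.
PV = PMT × [(1 − (1+r)^−n)/r] × (1+r) = 49,800 × [1 − (1+r)^−16] / r × (1+r) = €522,598.48

€522,598.48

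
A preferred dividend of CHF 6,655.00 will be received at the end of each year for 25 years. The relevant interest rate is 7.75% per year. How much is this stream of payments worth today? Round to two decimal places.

This is an ordinary annuity: 25 payments of CHF 6,655.00 at the end of each year.
Periodic rate r = 0.0775 per year.
PV = PMT × [(1 − (1+r)^−n)/r] = 6,655 × [1 − (1+r)^−25] / r = CHF 72,584.35

CHF 72,584.35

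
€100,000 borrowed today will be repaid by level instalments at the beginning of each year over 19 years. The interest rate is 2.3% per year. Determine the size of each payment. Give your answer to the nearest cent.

€6,408.61

Level annuity due; solve PV = PMT × [(1 − (1+r)^−n)/r] × (1+r) for PMT.
Periodic rate r = 0.023 per year.
With n = 19: PMT = 100,000 / ([(1 − (1+r)^−n)/r] × (1+r)) = €6,408.61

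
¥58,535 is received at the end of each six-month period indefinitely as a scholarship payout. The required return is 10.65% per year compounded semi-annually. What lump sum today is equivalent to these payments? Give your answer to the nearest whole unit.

Periodic rate r = 0.1065/2 per half-year.
Level perpetuity: PV = PMT / r = 58,535 / (0.1065/2) = ¥1,099,249.

¥1,099,249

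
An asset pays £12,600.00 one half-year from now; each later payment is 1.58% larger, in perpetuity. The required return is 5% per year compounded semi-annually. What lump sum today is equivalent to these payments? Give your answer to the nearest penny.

Periodic rate r = 0.05/2 per half-year.
Growing perpetuity (Gordon): PV = PMT₁ / (r − g) = 12,600 / (r − 0.0158) = £1,369,565.22.

£1,369,565.22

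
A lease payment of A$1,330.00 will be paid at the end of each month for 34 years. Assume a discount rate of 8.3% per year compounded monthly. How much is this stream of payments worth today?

A$180,738.82

This is an ordinary annuity: 408 payments of A$1,330.00 at the end of each month.
Periodic rate r = 0.083/12 per month; n is counted in months.
PV = PMT × [(1 − (1+r)^−n)/r] = 1,330 × [1 − (1+r)^−408] / r = A$180,738.82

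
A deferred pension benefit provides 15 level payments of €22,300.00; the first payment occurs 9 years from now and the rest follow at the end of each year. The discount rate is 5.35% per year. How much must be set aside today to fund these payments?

Ordinary annuity of 15 payments, first payment at period 9.
Periodic rate r = 0.0535 per year.
The ordinary-annuity PV formula values the stream one period before the first payment (period 8); discount that back 8 periods:
PV₀ = 22,300 × [1 − (1+r)^−15] / r × (1+r)^−8 = €149,004.00

€149,004.00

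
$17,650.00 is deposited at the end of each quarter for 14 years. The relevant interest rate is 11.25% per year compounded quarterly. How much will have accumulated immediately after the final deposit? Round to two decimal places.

$2,338,803.23

This is an ordinary annuity: 56 deposits of $17,650.00 at the end of each quarter.
Periodic rate r = 0.1125/4 per quarter; n is counted in quarters.
FV = PMT × [((1+r)^n − 1)/r] = 17,650 × [(1+r)^56 − 1] / r = $2,338,803.23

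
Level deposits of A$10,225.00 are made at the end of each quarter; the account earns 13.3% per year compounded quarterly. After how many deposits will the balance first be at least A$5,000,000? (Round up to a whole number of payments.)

88 payments

Periodic rate r = 0.133/4 per quarter; n is counted in quarters.
Ordinary annuity FV: 5,000,000 = 10,225 × [((1+r)^n − 1)/r].
(1+r)^n = 1 + 5,000,000 × r / 10,225, so n = ln(1 + 5,000,000·r/10,225) / ln(1+r) = 87.08.
Round up to a whole number of payments: n = 88.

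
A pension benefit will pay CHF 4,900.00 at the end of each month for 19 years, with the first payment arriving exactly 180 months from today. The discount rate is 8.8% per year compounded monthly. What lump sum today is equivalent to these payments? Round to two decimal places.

Ordinary annuity of 228 payments, first payment at period 180.
Periodic rate r = 0.088/12 per month; n is counted in months.
The ordinary-annuity PV formula values the stream one period before the first payment (period 179); discount that back 179 periods:
PV₀ = 4,900 × [1 − (1+r)^−228] / r × (1+r)^−179 = CHF 146,521.28

CHF 146,521.28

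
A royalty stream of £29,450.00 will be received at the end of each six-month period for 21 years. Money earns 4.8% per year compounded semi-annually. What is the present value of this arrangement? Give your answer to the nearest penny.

£773,897.97

This is an ordinary annuity: 42 payments of £29,450.00 at the end of each six-month period.
Periodic rate r = 0.048/2 per half-year; n is counted in half-years.
PV = PMT × [(1 − (1+r)^−n)/r] = 29,450 × [1 − (1+r)^−42] / r = £773,897.97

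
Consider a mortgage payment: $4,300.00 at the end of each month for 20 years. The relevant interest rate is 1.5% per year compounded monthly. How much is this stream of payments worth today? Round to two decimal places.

This is an ordinary annuity: 240 payments of $4,300.00 at the end of each month.
Periodic rate r = 0.015/12 per month; n is counted in months.
PV = PMT × [(1 − (1+r)^−n)/r] = 4,300 × [1 − (1+r)^−240] / r = $891,107.85

$891,107.85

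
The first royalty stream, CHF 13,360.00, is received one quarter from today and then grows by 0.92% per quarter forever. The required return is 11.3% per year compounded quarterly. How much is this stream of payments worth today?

CHF 701,312.34

Periodic rate r = 0.113/4 per quarter.
Growing perpetuity (Gordon): PV = PMT₁ / (r − g) = 13,360 / (r − 0.0092) = CHF 701,312.34.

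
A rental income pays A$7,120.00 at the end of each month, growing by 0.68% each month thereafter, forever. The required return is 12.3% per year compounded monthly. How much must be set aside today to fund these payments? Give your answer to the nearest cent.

Periodic rate r = 0.123/12 per month.
Growing perpetuity (Gordon): PV = PMT₁ / (r − g) = 7,120 / (r − 0.0068) = A$2,063,768.12.

A$2,063,768.12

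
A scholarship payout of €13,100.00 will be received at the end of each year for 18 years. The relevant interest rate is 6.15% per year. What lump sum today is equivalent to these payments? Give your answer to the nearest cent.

€140,257.59

This is an ordinary annuity: 18 payments of €13,100.00 at the end of each year.
Periodic rate r = 0.0615 per year.
PV = PMT × [(1 − (1+r)^−n)/r] = 13,100 × [1 − (1+r)^−18] / r = €140,257.59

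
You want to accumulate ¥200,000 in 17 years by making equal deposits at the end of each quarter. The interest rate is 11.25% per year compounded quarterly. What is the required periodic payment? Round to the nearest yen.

Level ordinary annuity; solve FV = PMT × [((1+r)^n − 1)/r] for PMT.
Periodic rate r = 0.1125/4 per quarter; n is counted in quarters.
With n = 68: PMT = 200,000 / ([((1+r)^n − 1)/r]) = ¥1,006

¥1,006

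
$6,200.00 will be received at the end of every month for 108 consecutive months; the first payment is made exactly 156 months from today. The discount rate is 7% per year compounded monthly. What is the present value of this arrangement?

$201,247.24

Ordinary annuity of 108 payments, first payment at period 156.
Periodic rate r = 0.07/12 per month; n is counted in months.
The ordinary-annuity PV formula values the stream one period before the first payment (period 155); discount that back 155 periods:
PV₀ = 6,200 × [1 − (1+r)^−108] / r × (1+r)^−155 = $201,247.24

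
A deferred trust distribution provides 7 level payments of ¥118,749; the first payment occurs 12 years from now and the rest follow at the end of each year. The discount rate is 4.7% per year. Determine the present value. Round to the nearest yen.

¥419,139

Ordinary annuity of 7 payments, first payment at period 12.
Periodic rate r = 0.047 per year.
The ordinary-annuity PV formula values the stream one period before the first payment (period 11); discount that back 11 periods:
PV₀ = 118,749 × [1 − (1+r)^−7] / r × (1+r)^−11 = ¥419,139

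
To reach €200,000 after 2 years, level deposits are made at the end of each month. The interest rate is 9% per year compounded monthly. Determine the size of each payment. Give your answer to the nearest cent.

Level ordinary annuity; solve FV = PMT × [((1+r)^n − 1)/r] for PMT.
Periodic rate r = 0.09/12 per month; n is counted in months.
With n = 24: PMT = 200,000 / ([((1+r)^n − 1)/r]) = €7,636.95

€7,636.95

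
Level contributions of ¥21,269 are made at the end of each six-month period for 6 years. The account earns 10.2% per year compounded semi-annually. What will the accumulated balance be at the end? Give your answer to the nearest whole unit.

¥340,508

This is an ordinary annuity: 12 deposits of ¥21,269 at the end of each six-month period.
Periodic rate r = 0.102/2 per half-year; n is counted in half-years.
FV = PMT × [((1+r)^n − 1)/r] = 21,269 × [(1+r)^12 − 1] / r = ¥340,508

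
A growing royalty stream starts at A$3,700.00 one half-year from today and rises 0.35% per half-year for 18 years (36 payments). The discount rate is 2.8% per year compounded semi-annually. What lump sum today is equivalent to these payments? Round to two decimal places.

A$110,126.59

Periodic rate r = 0.028/2 per half-year; n is counted in half-years.
Growing ordinary annuity: PV = PMT₁ × [1 − ((1+g)/(1+r))^n] / (r − g) = 3,700 × [1 − ((1+0.0035)/(1+r))^36] / (r − 0.0035) = A$110,126.59.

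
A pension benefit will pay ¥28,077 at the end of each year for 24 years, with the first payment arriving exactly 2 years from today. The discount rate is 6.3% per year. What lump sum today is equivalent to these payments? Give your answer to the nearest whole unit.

Ordinary annuity of 24 payments, first payment at period 2.
Periodic rate r = 0.063 per year.
The ordinary-annuity PV formula values the stream one period before the first payment (period 1); discount that back 1 periods:
PV₀ = 28,077 × [1 − (1+r)^−24] / r × (1+r)^−1 = ¥322,498

¥322,498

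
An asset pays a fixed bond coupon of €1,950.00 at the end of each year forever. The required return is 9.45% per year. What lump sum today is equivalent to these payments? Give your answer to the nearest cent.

€20,634.92

Periodic rate r = 0.0945 per year.
Level perpetuity: PV = PMT / r = 1,950 / (0.0945) = €20,634.92.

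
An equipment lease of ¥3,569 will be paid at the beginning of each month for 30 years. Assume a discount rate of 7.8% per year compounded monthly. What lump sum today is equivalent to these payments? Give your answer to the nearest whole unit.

This is an annuity due: 360 payments of ¥3,569 at the beginning of each month.
Periodic rate r = 0.078/12 per month; n is counted in months.
PV = PMT × [(1 − (1+r)^−n)/r] × (1+r) = 3,569 × [1 − (1+r)^−360] / r × (1+r) = ¥499,006

¥499,006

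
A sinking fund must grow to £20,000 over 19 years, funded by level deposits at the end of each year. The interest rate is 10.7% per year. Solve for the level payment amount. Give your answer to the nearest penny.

£362.76

Level ordinary annuity; solve FV = PMT × [((1+r)^n − 1)/r] for PMT.
Periodic rate r = 0.107 per year.
With n = 19: PMT = 20,000 / ([((1+r)^n − 1)/r]) = £362.76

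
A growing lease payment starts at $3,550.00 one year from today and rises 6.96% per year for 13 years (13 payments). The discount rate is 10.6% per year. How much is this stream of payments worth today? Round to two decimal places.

Periodic rate r = 0.106 per year.
Growing ordinary annuity: PV = PMT₁ × [1 − ((1+g)/(1+r))^n] / (r − g) = 3,550 × [1 − ((1+0.0696)/(1+r))^13] / (r − 0.0696) = $34,404.35.

$34,404.35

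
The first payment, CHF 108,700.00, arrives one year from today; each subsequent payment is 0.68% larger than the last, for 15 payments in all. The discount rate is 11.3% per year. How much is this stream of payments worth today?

CHF 796,122.06

Periodic rate r = 0.113 per year.
Growing ordinary annuity: PV = PMT₁ × [1 − ((1+g)/(1+r))^n] / (r − g) = 108,700 × [1 − ((1+0.0068)/(1+r))^15] / (r − 0.0068) = CHF 796,122.06.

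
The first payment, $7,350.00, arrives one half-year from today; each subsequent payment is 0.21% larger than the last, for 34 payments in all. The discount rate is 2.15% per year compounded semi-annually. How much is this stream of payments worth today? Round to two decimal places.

$215,315.85

Periodic rate r = 0.0215/2 per half-year; n is counted in half-years.
Growing ordinary annuity: PV = PMT₁ × [1 − ((1+g)/(1+r))^n] / (r − g) = 7,350 × [1 − ((1+0.0021)/(1+r))^34] / (r − 0.0021) = $215,315.85.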